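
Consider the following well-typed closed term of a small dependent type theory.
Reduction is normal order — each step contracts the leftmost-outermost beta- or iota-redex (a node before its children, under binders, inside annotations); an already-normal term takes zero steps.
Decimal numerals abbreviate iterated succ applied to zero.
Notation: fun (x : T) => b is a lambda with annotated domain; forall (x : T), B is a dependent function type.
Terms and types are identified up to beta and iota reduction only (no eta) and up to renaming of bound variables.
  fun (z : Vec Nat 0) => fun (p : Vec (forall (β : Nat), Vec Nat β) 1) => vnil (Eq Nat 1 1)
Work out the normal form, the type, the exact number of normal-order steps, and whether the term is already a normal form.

normal form:
  fun (z : Vec Nat 0) => fun (p : Vec (forall (β : Nat), Vec Nat β) 1) => vnil (Eq Nat 1 1)
inferred type:
  forall (z : Vec Nat 0), forall (p : Vec (forall (β : Nat), Vec Nat β) 1), Vec (Eq Nat 1 1) 0
steps to reach normal form (normal order): 0
started in normal form: yes


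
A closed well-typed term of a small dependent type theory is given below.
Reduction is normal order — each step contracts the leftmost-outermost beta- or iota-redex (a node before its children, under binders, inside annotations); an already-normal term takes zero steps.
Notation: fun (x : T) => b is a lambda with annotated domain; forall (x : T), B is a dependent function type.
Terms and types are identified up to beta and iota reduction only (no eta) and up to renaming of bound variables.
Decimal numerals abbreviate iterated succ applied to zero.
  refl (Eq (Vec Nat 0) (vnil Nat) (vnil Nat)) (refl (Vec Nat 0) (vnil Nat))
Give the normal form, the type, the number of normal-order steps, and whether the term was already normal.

reduced normal form:
  refl (Eq (Vec Nat 0) (vnil Nat) (vnil Nat)) (refl (Vec Nat 0) (vnil Nat))
inferred type:
  Eq (Eq (Vec Nat 0) (vnil Nat) (vnil Nat)) (refl (Vec Nat 0) (vnil Nat)) (refl (Vec Nat 0) (vnil Nat))
reduction steps (normal order): 0
term was already normal: yes


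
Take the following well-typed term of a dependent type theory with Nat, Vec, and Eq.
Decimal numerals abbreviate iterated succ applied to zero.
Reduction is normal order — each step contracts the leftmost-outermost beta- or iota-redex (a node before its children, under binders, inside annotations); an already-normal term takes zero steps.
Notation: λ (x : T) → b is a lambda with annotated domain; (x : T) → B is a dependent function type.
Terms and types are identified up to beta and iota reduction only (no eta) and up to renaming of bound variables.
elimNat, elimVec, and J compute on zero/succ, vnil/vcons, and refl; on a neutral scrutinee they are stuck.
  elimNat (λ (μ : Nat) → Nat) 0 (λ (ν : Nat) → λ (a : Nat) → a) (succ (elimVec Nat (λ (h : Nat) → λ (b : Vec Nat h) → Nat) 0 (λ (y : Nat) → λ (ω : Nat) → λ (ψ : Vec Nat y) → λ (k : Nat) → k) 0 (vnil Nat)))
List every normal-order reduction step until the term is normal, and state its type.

reduction (normal order):
  elimNat (λ (μ : Nat) → Nat) 0 (λ (ν : Nat) → λ (a : Nat) → a) (succ (elimVec Nat (λ (h : Nat) → λ (b : Vec Nat h) → Nat) 0 (λ (y : Nat) → λ (ω : Nat) → λ (ψ : Vec Nat y) → λ (k : Nat) → k) 0 (vnil Nat)))
  ~> (λ (μ : Nat) → λ (ν : Nat) → ν) (elimVec Nat (λ (a : Nat) → λ (h : Vec Nat a) → Nat) 0 (λ (b : Nat) → λ (y : Nat) → λ (ω : Vec Nat b) → λ (ψ : Nat) → ψ) 0 (vnil Nat)) (elimNat (λ (k : Nat) → Nat) 0 (λ (u : Nat) → λ (c : Nat) → c) (elimVec Nat (λ (κ : Nat) → λ (σ : Vec Nat κ) → Nat) 0 (λ (ζ : Nat) → λ (β : Nat) → λ (v : Vec Nat ζ) → λ (δ : Nat) → δ) 0 (vnil Nat)))
  ~> (λ (μ : Nat) → μ) (elimNat (λ (ν : Nat) → Nat) 0 (λ (a : Nat) → λ (h : Nat) → h) (elimVec Nat (λ (b : Nat) → λ (y : Vec Nat b) → Nat) 0 (λ (ω : Nat) → λ (ψ : Nat) → λ (k : Vec Nat ω) → λ (u : Nat) → u) 0 (vnil Nat)))
  ~> elimNat (λ (μ : Nat) → Nat) 0 (λ (ν : Nat) → λ (a : Nat) → a) (elimVec Nat (λ (h : Nat) → λ (b : Vec Nat h) → Nat) 0 (λ (y : Nat) → λ (ω : Nat) → λ (ψ : Vec Nat y) → λ (k : Nat) → k) 0 (vnil Nat))
  ~> elimNat (λ (μ : Nat) → Nat) 0 (λ (ν : Nat) → λ (a : Nat) → a) 0
  ~> 0
type:
  Nat


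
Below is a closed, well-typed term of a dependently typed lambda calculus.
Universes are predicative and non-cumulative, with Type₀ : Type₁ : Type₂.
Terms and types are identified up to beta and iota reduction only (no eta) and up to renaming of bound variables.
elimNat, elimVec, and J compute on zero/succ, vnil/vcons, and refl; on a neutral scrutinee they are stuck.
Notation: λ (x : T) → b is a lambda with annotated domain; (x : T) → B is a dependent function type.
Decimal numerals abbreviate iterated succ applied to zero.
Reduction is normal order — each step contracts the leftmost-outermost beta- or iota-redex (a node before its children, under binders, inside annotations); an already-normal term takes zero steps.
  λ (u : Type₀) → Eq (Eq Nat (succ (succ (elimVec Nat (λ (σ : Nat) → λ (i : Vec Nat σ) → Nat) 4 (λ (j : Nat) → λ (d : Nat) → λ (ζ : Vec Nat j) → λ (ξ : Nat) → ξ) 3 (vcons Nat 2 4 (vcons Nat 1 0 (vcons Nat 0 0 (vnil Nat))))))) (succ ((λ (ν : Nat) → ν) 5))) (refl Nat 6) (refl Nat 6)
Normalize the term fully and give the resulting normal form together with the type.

resulting normal form:
  λ (u : Type₀) → Eq (Eq Nat 6 6) (refl Nat 6) (refl Nat 6)
the term's type:
  (u : Type₀) → Type₀


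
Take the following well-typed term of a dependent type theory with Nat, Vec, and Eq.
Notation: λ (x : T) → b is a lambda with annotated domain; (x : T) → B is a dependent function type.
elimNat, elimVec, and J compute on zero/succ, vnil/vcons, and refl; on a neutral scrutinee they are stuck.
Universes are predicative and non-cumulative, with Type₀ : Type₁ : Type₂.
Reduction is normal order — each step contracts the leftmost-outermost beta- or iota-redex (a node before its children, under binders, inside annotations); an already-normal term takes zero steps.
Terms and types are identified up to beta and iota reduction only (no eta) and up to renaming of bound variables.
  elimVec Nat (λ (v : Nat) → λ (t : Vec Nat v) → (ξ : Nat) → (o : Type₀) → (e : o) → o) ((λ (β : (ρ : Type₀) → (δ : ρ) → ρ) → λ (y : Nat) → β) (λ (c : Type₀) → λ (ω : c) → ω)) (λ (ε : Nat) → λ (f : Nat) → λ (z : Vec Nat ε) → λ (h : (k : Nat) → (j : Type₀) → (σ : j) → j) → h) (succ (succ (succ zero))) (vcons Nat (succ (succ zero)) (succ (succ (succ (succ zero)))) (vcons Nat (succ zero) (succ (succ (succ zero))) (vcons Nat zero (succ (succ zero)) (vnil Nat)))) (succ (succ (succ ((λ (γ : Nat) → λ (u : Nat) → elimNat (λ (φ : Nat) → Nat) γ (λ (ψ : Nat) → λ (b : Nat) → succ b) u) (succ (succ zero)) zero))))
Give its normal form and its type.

resulting normal form:
  λ (v : Type₀) → λ (t : v) → t
type:
  (v : Type₀) → (t : v) → v
observation: reduction starts at an elimVec iota-redex, and 18 normal-order steps reach the normal form.


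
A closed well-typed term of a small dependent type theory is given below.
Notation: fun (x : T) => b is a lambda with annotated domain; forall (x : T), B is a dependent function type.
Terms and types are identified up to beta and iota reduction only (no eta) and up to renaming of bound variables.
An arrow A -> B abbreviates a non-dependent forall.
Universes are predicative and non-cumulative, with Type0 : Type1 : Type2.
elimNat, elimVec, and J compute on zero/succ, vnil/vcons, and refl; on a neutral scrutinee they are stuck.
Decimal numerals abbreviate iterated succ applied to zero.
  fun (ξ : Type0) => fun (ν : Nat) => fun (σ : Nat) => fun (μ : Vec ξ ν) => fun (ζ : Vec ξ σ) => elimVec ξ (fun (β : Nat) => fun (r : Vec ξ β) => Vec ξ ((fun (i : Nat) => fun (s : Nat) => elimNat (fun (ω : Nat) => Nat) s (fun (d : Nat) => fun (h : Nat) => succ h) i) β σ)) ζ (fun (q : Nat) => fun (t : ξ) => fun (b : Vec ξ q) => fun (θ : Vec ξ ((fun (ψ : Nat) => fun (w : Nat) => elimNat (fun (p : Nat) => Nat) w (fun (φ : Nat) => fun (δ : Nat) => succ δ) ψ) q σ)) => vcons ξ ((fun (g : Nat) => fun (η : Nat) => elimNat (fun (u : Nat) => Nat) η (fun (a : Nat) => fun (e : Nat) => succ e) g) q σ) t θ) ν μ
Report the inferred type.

the term's type:
  forall (ξ : Type0), forall (ν : Nat), forall (σ : Nat), Vec ξ ν -> Vec ξ σ -> Vec ξ (elimNat (fun (μ : Nat) => Nat) σ (fun (ζ : Nat) => fun (β : Nat) => succ β) ν)


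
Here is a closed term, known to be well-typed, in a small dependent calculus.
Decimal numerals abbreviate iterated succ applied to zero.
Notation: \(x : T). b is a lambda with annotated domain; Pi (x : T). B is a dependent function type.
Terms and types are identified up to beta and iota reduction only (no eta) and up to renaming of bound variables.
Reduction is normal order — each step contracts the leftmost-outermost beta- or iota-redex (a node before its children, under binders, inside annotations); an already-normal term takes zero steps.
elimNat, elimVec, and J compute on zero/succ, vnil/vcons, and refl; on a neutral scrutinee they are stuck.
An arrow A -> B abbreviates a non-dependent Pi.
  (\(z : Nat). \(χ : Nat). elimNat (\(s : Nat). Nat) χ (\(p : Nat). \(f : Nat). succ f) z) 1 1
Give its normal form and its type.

normal form:
  2
type:
  Nat
observation: the term reaches its normal form after 6 normal-order steps.


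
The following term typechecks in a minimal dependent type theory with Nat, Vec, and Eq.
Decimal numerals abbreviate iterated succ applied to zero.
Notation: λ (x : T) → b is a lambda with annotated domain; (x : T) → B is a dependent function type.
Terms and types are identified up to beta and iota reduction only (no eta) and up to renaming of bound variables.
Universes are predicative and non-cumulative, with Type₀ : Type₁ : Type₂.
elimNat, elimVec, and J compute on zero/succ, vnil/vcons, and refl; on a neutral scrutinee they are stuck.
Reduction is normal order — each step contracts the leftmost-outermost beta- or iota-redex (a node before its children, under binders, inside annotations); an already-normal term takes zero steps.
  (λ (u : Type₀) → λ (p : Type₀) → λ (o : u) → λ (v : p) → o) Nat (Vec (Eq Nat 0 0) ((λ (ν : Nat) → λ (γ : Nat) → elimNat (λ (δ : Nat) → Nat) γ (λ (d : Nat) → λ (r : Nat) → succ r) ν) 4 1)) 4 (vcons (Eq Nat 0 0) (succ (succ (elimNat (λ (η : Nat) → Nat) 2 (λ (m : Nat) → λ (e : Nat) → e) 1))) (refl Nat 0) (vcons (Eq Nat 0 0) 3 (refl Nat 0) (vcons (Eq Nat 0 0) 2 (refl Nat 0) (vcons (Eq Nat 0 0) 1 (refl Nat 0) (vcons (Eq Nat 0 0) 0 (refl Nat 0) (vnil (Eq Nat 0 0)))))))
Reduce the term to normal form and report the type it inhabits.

reduced normal form:
  4
inferred type:
  Nat


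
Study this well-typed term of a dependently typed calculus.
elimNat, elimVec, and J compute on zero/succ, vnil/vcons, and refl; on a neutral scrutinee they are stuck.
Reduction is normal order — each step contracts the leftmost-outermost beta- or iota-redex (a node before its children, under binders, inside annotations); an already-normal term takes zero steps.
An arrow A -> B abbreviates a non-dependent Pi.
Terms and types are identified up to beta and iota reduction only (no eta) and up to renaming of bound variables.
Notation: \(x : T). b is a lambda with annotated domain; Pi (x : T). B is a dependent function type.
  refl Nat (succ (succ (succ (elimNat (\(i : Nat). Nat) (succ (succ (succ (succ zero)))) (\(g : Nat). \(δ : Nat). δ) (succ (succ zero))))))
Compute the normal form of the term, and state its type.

resulting normal form:
  refl Nat (succ (succ (succ (succ (succ (succ (succ zero)))))))
inferred type:
  Eq Nat (succ (succ (succ (succ (succ (succ (succ zero))))))) (succ (succ (succ (succ (succ (succ (succ zero)))))))
observation: 7 normal-order steps separate the term from its normal form.


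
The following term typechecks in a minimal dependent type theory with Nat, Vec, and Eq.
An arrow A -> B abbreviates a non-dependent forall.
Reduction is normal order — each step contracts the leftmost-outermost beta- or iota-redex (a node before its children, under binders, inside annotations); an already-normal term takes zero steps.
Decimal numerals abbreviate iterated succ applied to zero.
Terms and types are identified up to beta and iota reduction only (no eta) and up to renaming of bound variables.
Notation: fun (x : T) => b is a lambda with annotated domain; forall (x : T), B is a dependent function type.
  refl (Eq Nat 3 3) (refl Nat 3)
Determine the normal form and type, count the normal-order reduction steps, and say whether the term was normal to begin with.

resulting normal form:
  refl (Eq Nat 3 3) (refl Nat 3)
inferred type:
  Eq (Eq Nat 3 3) (refl Nat 3) (refl Nat 3)
normal-order step count: 0
started in normal form: yes


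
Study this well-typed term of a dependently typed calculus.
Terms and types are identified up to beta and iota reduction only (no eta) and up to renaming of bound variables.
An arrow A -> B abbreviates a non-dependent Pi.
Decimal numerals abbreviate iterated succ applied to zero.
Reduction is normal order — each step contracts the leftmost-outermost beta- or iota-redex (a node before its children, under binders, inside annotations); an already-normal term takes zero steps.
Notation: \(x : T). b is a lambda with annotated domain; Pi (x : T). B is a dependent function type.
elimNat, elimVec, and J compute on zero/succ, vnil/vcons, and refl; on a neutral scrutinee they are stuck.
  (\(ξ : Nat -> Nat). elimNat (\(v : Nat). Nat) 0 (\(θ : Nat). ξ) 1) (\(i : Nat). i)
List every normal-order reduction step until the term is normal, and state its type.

normal-order reduction:
  (\(ξ : Nat -> Nat). elimNat (\(v : Nat). Nat) 0 (\(θ : Nat). ξ) 1) (\(i : Nat). i)
  ~> elimNat (\(ξ : Nat). Nat) 0 (\(v : Nat). \(θ : Nat). θ) 1
  ~> (\(ξ : Nat). \(v : Nat). v) 0 (elimNat (\(θ : Nat). Nat) 0 (\(i : Nat). \(m : Nat). m) 0)
  ~> (\(ξ : Nat). ξ) (elimNat (\(v : Nat). Nat) 0 (\(θ : Nat). \(i : Nat). i) 0)
  ~> elimNat (\(ξ : Nat). Nat) 0 (\(v : Nat). \(θ : Nat). θ) 0
  ~> 0
inferred type:
  Nat


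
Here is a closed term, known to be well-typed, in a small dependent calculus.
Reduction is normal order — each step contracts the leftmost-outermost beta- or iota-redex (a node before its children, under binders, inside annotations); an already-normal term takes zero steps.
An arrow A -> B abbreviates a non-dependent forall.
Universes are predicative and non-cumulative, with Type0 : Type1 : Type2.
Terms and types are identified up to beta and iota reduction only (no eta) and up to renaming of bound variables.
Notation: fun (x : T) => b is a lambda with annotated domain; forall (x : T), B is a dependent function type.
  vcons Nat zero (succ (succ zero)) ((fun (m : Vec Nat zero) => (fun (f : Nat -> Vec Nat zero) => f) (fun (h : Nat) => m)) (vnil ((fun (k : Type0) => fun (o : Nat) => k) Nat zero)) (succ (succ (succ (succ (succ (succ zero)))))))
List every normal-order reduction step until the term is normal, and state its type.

normal-order reduction sequence:
  vcons Nat zero (succ (succ zero)) ((fun (m : Vec Nat zero) => (fun (f : Nat -> Vec Nat zero) => f) (fun (h : Nat) => m)) (vnil ((fun (k : Type0) => fun (o : Nat) => k) Nat zero)) (succ (succ (succ (succ (succ (succ zero)))))))
  ~> vcons Nat zero (succ (succ zero)) ((fun (m : Nat -> Vec Nat zero) => m) (fun (f : Nat) => vnil ((fun (h : Type0) => fun (k : Nat) => h) Nat zero)) (succ (succ (succ (succ (succ (succ zero)))))))
  ~> vcons Nat zero (succ (succ zero)) ((fun (m : Nat) => vnil ((fun (f : Type0) => fun (h : Nat) => f) Nat zero)) (succ (succ (succ (succ (succ (succ zero)))))))
  ~> vcons Nat zero (succ (succ zero)) (vnil ((fun (m : Type0) => fun (f : Nat) => m) Nat zero))
  ~> vcons Nat zero (succ (succ zero)) (vnil ((fun (m : Nat) => Nat) zero))
  ~> vcons Nat zero (succ (succ zero)) (vnil Nat)
inferred type:
  Vec Nat (succ zero)


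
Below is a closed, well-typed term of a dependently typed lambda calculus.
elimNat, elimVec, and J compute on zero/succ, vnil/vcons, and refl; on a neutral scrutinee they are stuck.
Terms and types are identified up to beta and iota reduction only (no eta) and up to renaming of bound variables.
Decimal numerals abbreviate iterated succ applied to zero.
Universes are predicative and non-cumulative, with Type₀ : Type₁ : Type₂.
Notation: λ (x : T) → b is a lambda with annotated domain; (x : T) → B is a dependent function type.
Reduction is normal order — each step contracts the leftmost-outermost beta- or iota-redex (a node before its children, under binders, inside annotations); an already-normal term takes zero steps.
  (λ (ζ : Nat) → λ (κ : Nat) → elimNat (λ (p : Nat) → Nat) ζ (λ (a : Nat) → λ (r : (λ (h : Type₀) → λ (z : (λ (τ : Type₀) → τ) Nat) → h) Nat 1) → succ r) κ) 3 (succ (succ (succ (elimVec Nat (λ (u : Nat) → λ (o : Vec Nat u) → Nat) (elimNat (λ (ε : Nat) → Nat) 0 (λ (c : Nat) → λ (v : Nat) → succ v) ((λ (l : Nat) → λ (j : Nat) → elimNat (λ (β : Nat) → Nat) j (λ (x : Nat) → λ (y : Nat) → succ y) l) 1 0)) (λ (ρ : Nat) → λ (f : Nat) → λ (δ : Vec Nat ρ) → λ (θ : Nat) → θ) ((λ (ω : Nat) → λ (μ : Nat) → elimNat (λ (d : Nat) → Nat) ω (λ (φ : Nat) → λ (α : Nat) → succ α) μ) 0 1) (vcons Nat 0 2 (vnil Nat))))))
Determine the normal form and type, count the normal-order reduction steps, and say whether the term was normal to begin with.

resulting normal form:
  7
the term's type:
  Nat
steps to reach normal form (normal order): 33
already normal: no
first redex: a beta-redex


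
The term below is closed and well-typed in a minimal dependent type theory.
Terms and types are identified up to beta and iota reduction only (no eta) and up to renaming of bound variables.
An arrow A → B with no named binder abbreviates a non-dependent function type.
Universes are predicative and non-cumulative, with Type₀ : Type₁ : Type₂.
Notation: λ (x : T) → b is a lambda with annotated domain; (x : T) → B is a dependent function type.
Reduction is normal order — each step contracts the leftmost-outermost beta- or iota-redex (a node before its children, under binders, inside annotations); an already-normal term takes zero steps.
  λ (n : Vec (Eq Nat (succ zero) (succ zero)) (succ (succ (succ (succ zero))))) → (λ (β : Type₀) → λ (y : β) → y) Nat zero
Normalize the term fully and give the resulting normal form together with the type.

reduced normal form:
  λ (n : Vec (Eq Nat (succ zero) (succ zero)) (succ (succ (succ (succ zero))))) → zero
inferred type:
  Vec (Eq Nat (succ zero) (succ zero)) (succ (succ (succ (succ zero)))) → Nat
observation: the leftmost-outermost redex is a beta-redex, and normalization takes 2 steps.


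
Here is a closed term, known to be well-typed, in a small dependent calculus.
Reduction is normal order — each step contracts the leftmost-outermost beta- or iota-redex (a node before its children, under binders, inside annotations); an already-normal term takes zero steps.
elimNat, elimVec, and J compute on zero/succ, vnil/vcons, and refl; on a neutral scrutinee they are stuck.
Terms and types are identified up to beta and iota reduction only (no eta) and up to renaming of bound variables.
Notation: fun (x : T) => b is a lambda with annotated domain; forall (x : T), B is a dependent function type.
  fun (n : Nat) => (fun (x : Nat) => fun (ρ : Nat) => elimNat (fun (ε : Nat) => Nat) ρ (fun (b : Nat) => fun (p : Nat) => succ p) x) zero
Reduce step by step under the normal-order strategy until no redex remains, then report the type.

reduction (normal order):
  fun (n : Nat) => (fun (x : Nat) => fun (ρ : Nat) => elimNat (fun (ε : Nat) => Nat) ρ (fun (b : Nat) => fun (p : Nat) => succ p) x) zero
  ~> fun (n : Nat) => fun (x : Nat) => elimNat (fun (ρ : Nat) => Nat) x (fun (ε : Nat) => fun (b : Nat) => succ b) zero
  ~> fun (n : Nat) => fun (x : Nat) => x
type:
  forall (n : Nat), forall (x : Nat), Nat


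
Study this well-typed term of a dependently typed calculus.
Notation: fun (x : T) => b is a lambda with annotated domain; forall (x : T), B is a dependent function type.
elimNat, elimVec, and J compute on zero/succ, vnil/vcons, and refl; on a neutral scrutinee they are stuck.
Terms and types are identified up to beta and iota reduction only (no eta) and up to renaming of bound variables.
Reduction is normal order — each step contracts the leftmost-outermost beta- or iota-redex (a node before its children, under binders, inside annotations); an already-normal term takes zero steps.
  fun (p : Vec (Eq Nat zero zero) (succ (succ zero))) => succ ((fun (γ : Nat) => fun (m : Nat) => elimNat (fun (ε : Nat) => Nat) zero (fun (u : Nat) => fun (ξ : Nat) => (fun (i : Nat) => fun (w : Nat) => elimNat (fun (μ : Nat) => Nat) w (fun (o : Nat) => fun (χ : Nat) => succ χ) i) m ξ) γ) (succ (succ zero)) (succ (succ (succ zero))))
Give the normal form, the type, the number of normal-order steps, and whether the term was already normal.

normal form:
  fun (p : Vec (Eq Nat zero zero) (succ (succ zero))) => succ (succ (succ (succ (succ (succ (succ zero))))))
type:
  forall (p : Vec (Eq Nat zero zero) (succ (succ zero))), Nat
normal-order step count: 33
started in normal form: no
first contracted redex: a beta-redex


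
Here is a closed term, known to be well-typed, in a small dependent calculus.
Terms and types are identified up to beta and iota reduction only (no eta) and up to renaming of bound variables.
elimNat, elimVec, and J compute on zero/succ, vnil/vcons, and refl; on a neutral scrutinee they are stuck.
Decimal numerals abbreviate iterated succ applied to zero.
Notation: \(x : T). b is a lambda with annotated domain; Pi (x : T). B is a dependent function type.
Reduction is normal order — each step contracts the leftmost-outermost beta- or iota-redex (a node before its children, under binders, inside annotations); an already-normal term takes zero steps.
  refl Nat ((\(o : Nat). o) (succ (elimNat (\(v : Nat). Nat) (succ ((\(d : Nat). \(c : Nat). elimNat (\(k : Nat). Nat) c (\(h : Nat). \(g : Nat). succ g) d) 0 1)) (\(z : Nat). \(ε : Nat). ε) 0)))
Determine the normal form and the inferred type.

normal form:
  refl Nat 3
the term's type:
  Eq Nat 3 3
observation: normalization takes exactly 5 steps under the normal-order strategy.


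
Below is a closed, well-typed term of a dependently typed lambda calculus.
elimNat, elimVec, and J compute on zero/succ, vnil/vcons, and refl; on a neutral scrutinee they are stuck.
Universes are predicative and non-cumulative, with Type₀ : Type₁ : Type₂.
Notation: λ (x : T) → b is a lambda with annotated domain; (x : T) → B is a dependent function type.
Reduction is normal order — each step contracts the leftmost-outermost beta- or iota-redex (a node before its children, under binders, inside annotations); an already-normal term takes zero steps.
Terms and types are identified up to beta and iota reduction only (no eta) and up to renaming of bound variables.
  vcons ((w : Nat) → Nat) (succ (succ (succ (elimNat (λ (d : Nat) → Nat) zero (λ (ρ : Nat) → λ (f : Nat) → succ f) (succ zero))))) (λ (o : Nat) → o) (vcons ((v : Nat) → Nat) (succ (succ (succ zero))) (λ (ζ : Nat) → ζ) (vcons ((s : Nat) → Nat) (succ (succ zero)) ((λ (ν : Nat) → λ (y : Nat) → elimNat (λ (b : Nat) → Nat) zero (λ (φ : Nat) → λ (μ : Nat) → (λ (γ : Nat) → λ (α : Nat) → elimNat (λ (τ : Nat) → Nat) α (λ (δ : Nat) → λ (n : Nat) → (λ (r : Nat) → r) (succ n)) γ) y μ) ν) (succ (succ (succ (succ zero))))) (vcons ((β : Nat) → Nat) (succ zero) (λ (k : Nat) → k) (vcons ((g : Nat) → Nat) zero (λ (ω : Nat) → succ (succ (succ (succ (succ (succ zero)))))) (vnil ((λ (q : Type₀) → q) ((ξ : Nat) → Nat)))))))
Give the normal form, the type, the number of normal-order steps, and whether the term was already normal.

normal form:
  vcons ((w : Nat) → Nat) (succ (succ (succ (succ zero)))) (λ (d : Nat) → d) (vcons ((ρ : Nat) → Nat) (succ (succ (succ zero))) (λ (f : Nat) → f) (vcons ((o : Nat) → Nat) (succ (succ zero)) (λ (v : Nat) → elimNat (λ (ζ : Nat) → Nat) (elimNat (λ (s : Nat) → Nat) (elimNat (λ (ν : Nat) → Nat) (elimNat (λ (y : Nat) → Nat) zero (λ (b : Nat) → λ (φ : Nat) → succ φ) v) (λ (μ : Nat) → λ (γ : Nat) → succ γ) v) (λ (α : Nat) → λ (τ : Nat) → succ τ) v) (λ (δ : Nat) → λ (n : Nat) → succ n) v) (vcons ((r : Nat) → Nat) (succ zero) (λ (β : Nat) → β) (vcons ((k : Nat) → Nat) zero (λ (g : Nat) → succ (succ (succ (succ (succ (succ zero)))))) (vnil ((ω : Nat) → Nat))))))
type:
  Vec ((w : Nat) → Nat) (succ (succ (succ (succ (succ zero)))))
normal-order step count: 31
started in normal form: no
first redex: an elimNat iota-redex


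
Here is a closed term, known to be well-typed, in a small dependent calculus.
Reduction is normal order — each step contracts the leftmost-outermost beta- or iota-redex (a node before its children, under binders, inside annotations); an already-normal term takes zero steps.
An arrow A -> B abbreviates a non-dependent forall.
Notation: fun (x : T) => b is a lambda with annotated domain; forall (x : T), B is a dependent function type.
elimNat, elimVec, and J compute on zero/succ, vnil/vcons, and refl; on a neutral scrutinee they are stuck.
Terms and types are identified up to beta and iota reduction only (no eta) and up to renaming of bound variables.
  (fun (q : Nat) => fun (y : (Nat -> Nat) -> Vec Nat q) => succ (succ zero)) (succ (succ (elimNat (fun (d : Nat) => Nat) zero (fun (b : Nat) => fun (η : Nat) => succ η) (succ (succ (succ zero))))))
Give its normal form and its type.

reduced normal form:
  fun (q : (Nat -> Nat) -> Vec Nat (succ (succ (succ (succ (succ zero)))))) => succ (succ zero)
inferred type:
  ((Nat -> Nat) -> Vec Nat (succ (succ (succ (succ (succ zero)))))) -> Nat
observation: the leftmost-outermost redex is a beta-redex, and normalization takes 11 steps.


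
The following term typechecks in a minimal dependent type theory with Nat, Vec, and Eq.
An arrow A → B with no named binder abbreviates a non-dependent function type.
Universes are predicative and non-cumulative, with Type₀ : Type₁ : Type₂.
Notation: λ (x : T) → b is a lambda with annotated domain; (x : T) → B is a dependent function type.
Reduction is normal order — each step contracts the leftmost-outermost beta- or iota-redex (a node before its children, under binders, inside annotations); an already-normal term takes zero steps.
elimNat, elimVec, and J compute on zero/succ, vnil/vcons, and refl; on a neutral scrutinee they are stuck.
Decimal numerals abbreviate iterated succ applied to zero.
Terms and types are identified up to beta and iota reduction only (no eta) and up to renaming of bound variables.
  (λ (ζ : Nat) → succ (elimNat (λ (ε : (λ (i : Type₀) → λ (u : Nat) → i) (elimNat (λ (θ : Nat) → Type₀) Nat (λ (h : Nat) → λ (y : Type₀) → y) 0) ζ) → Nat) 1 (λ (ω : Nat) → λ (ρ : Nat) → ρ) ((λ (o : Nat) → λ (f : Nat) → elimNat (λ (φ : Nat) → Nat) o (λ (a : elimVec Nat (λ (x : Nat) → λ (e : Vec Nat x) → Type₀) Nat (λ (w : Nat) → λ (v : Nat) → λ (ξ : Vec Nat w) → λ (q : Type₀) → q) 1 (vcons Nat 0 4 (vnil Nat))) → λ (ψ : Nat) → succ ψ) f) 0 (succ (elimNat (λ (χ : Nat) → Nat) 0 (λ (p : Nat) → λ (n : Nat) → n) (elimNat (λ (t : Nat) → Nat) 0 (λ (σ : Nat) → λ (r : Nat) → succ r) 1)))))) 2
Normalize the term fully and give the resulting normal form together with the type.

normal form:
  2
inferred type:
  Nat


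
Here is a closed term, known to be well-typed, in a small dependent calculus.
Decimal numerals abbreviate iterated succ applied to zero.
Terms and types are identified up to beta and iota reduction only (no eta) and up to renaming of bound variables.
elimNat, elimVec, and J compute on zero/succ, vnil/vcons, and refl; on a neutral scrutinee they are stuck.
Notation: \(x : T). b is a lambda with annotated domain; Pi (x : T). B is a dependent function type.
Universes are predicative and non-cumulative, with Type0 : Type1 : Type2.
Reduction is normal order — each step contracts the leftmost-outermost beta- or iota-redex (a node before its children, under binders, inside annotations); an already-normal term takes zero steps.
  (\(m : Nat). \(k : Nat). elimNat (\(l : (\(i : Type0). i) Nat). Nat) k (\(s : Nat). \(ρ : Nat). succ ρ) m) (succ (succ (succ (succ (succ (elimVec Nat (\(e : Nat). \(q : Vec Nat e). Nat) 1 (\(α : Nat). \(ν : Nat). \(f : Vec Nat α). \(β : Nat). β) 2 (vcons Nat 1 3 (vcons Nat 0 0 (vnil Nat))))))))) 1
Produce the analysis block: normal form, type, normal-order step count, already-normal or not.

normal form:
  7
type:
  Nat
reduction steps (normal order): 33
term was already normal: no
first redex: a beta-redex


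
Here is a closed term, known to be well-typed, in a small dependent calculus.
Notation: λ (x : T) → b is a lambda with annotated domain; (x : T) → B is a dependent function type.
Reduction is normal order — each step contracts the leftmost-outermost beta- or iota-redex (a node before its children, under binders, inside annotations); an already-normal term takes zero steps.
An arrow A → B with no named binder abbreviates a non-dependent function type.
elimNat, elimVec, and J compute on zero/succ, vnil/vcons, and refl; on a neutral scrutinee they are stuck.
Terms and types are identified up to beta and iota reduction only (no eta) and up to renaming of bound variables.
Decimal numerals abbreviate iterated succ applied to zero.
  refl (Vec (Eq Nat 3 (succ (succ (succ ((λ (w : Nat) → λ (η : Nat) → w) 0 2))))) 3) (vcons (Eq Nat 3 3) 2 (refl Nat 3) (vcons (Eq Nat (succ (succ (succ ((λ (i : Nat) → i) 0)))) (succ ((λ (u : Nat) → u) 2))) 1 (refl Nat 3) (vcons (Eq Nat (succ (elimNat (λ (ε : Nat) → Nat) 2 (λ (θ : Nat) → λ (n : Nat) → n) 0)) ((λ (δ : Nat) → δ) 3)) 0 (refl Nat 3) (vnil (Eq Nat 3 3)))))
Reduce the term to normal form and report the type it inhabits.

normal form:
  refl (Vec (Eq Nat 3 3) 3) (vcons (Eq Nat 3 3) 2 (refl Nat 3) (vcons (Eq Nat 3 3) 1 (refl Nat 3) (vcons (Eq Nat 3 3) 0 (refl Nat 3) (vnil (Eq Nat 3 3)))))
the term's type:
  Eq (Vec (Eq Nat 3 3) 3) (vcons (Eq Nat 3 3) 2 (refl Nat 3) (vcons (Eq Nat 3 3) 1 (refl Nat 3) (vcons (Eq Nat 3 3) 0 (refl Nat 3) (vnil (Eq Nat 3 3))))) (vcons (Eq Nat 3 3) 2 (refl Nat 3) (vcons (Eq Nat 3 3) 1 (refl Nat 3) (vcons (Eq Nat 3 3) 0 (refl Nat 3) (vnil (Eq Nat 3 3)))))
observation: the first redex contracted is a beta-redex; the normal form is reached in 6 normal-order steps.


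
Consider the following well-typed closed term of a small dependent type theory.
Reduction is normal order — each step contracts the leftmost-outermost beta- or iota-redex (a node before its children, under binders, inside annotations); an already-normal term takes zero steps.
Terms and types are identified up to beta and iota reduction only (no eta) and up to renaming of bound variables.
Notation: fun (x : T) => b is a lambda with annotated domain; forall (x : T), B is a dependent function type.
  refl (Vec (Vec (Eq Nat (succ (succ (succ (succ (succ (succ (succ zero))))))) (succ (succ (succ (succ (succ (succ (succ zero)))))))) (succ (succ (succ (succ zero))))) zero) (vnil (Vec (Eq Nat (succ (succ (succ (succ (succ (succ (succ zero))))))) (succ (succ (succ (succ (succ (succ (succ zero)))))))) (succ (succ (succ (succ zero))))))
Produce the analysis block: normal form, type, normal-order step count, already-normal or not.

reduced normal form:
  refl (Vec (Vec (Eq Nat (succ (succ (succ (succ (succ (succ (succ zero))))))) (succ (succ (succ (succ (succ (succ (succ zero)))))))) (succ (succ (succ (succ zero))))) zero) (vnil (Vec (Eq Nat (succ (succ (succ (succ (succ (succ (succ zero))))))) (succ (succ (succ (succ (succ (succ (succ zero)))))))) (succ (succ (succ (succ zero))))))
type:
  Eq (Vec (Vec (Eq Nat (succ (succ (succ (succ (succ (succ (succ zero))))))) (succ (succ (succ (succ (succ (succ (succ zero)))))))) (succ (succ (succ (succ zero))))) zero) (vnil (Vec (Eq Nat (succ (succ (succ (succ (succ (succ (succ zero))))))) (succ (succ (succ (succ (succ (succ (succ zero)))))))) (succ (succ (succ (succ zero)))))) (vnil (Vec (Eq Nat (succ (succ (succ (succ (succ (succ (succ zero))))))) (succ (succ (succ (succ (succ (succ (succ zero)))))))) (succ (succ (succ (succ zero))))))
steps to reach normal form (normal order): 0
started in normal form: yes


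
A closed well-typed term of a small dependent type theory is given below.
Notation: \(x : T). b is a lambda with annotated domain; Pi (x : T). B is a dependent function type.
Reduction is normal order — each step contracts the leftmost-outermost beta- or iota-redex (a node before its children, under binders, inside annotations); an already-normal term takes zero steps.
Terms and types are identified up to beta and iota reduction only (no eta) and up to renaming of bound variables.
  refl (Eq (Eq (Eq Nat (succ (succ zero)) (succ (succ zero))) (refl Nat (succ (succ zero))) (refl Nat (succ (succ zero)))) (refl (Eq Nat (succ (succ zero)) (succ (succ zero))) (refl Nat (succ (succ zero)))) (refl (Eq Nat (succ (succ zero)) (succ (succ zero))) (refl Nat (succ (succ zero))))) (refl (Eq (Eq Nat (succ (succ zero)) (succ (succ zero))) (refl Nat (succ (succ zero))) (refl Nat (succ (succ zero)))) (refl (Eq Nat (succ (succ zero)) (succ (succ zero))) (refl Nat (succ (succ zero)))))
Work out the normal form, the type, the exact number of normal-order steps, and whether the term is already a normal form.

reduced normal form:
  refl (Eq (Eq (Eq Nat (succ (succ zero)) (succ (succ zero))) (refl Nat (succ (succ zero))) (refl Nat (succ (succ zero)))) (refl (Eq Nat (succ (succ zero)) (succ (succ zero))) (refl Nat (succ (succ zero)))) (refl (Eq Nat (succ (succ zero)) (succ (succ zero))) (refl Nat (succ (succ zero))))) (refl (Eq (Eq Nat (succ (succ zero)) (succ (succ zero))) (refl Nat (succ (succ zero))) (refl Nat (succ (succ zero)))) (refl (Eq Nat (succ (succ zero)) (succ (succ zero))) (refl Nat (succ (succ zero)))))
the term's type:
  Eq (Eq (Eq (Eq Nat (succ (succ zero)) (succ (succ zero))) (refl Nat (succ (succ zero))) (refl Nat (succ (succ zero)))) (refl (Eq Nat (succ (succ zero)) (succ (succ zero))) (refl Nat (succ (succ zero)))) (refl (Eq Nat (succ (succ zero)) (succ (succ zero))) (refl Nat (succ (succ zero))))) (refl (Eq (Eq Nat (succ (succ zero)) (succ (succ zero))) (refl Nat (succ (succ zero))) (refl Nat (succ (succ zero)))) (refl (Eq Nat (succ (succ zero)) (succ (succ zero))) (refl Nat (succ (succ zero))))) (refl (Eq (Eq Nat (succ (succ zero)) (succ (succ zero))) (refl Nat (succ (succ zero))) (refl Nat (succ (succ zero)))) (refl (Eq Nat (succ (succ zero)) (succ (succ zero))) (refl Nat (succ (succ zero)))))
normal-order step count: 0
term was already normal: yes


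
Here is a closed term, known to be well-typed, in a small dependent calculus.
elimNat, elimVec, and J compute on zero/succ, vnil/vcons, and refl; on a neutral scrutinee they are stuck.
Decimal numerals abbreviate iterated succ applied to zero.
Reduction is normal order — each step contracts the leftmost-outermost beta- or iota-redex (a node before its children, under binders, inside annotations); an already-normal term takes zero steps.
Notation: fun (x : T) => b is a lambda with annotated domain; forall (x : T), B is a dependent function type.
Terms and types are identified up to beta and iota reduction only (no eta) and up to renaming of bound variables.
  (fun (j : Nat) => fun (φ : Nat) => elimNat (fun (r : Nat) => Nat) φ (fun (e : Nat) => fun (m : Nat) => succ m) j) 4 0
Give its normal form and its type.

normal form:
  4
the term's type:
  Nat
observation: the first redex contracted is a beta-redex; the normal form is reached in 15 normal-order steps.


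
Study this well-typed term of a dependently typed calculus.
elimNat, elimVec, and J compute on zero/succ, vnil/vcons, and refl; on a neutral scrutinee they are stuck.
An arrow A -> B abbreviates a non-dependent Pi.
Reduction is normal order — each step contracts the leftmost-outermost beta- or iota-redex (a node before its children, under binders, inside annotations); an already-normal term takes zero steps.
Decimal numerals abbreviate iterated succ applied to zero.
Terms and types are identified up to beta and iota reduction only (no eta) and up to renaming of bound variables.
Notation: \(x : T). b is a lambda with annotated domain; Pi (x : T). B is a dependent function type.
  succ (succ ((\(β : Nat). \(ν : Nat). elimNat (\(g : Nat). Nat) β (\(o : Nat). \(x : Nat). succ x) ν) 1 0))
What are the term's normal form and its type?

reduced normal form:
  3
the term's type:
  Nat


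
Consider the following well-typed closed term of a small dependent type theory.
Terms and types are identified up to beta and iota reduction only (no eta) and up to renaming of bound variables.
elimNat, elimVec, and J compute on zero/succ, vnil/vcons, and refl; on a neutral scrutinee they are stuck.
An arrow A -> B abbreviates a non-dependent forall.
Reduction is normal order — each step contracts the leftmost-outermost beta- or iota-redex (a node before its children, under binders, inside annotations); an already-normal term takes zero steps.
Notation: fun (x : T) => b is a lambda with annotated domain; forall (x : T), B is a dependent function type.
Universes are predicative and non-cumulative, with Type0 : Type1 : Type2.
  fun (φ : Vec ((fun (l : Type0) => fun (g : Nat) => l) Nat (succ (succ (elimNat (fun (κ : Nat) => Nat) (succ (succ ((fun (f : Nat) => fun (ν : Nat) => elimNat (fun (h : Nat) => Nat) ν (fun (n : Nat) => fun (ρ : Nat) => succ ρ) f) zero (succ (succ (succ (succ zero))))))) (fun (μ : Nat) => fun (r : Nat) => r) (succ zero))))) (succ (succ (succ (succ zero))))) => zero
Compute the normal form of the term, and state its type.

normal form:
  fun (φ : Vec Nat (succ (succ (succ (succ zero))))) => zero
inferred type:
  Vec Nat (succ (succ (succ (succ zero)))) -> Nat


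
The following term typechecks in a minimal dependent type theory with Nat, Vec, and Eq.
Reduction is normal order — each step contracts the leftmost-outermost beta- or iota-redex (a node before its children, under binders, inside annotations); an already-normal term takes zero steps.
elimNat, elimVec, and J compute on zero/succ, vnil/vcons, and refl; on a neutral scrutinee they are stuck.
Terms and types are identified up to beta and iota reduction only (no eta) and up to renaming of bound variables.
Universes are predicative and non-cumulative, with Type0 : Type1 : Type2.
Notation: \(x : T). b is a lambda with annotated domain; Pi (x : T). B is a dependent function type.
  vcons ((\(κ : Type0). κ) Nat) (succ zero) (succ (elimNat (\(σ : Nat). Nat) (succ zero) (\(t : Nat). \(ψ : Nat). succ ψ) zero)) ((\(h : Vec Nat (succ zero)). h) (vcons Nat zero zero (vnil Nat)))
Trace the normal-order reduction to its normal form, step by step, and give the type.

normal-order reduction sequence:
  vcons ((\(κ : Type0). κ) Nat) (succ zero) (succ (elimNat (\(σ : Nat). Nat) (succ zero) (\(t : Nat). \(ψ : Nat). succ ψ) zero)) ((\(h : Vec Nat (succ zero)). h) (vcons Nat zero zero (vnil Nat)))
  ~> vcons Nat (succ zero) (succ (elimNat (\(κ : Nat). Nat) (succ zero) (\(σ : Nat). \(t : Nat). succ t) zero)) ((\(ψ : Vec Nat (succ zero)). ψ) (vcons Nat zero zero (vnil Nat)))
  ~> vcons Nat (succ zero) (succ (succ zero)) ((\(κ : Vec Nat (succ zero)). κ) (vcons Nat zero zero (vnil Nat)))
  ~> vcons Nat (succ zero) (succ (succ zero)) (vcons Nat zero zero (vnil Nat))
inferred type:
  Vec Nat (succ (succ zero))


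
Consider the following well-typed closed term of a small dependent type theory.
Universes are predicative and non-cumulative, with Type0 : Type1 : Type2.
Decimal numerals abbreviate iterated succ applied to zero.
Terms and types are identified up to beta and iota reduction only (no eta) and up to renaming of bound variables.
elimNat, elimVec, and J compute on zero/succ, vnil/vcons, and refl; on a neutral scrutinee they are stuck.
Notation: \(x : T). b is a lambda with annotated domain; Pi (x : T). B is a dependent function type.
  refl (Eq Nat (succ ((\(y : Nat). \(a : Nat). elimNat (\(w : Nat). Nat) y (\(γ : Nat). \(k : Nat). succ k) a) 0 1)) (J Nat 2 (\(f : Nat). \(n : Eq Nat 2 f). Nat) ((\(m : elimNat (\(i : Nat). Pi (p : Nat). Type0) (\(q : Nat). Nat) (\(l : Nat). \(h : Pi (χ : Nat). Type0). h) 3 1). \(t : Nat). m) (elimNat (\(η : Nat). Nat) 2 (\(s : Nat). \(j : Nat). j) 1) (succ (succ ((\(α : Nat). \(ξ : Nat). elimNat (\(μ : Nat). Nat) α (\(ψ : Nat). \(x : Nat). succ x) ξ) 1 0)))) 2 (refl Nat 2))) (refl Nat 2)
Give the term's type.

the term's type:
  Eq (Eq Nat 2 2) (refl Nat 2) (refl Nat 2)
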